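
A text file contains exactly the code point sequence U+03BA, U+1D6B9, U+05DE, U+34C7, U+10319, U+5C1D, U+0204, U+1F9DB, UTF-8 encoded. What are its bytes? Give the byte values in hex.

CE BA F0 9D 9A B9 D7 9E E3 93 87 F0 90 8C 99 E5 B0 9D C8 84 F0 9F A7 9B

U+03BA: 2-byte form → CE BA.
U+1D6B9: 4-byte form → F0 9D 9A B9.
U+05DE: 2-byte form → D7 9E.
U+34C7: 3-byte form → E3 93 87.
U+10319: 4-byte form → F0 90 8C 99.
U+5C1D: 3-byte form → E5 B0 9D.
U+0204: 2-byte form → C8 84.
U+1F9DB: 4-byte form → F0 9F A7 9B.
Concatenated (24 bytes): CE BA F0 9D 9A B9 D7 9E E3 93 87 F0 90 8C 99 E5 B0 9D C8 84 F0 9F A7 9B.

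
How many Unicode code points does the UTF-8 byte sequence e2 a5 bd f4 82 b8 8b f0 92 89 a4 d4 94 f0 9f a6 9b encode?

5

Byte at offset 0: 0xE2 = 11100010 → 3-byte char (#1). Advance 3.
Byte at offset 3: 0xF4 = 11110100 → 4-byte char (#2). Advance 4.
Byte at offset 7: 0xF0 = 11110000 → 4-byte char (#3). Advance 4.
Byte at offset 11: 0xD4 = 11010100 → 2-byte char (#4). Advance 2.
Byte at offset 13: 0xF0 = 11110000 → 4-byte char (#5). Advance 4.
Reached end at offset 17 after 5 code points.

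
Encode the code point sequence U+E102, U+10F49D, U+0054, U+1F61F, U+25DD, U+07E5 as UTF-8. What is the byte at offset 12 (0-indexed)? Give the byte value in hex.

U+E102 → 3-byte form EE 84 82 at offsets 0–2.
U+10F49D → 4-byte form F4 8F 92 9D at offsets 3–6.
U+0054 → 1-byte form 54 at offsets 7–7.
U+1F61F → 4-byte form F0 9F 98 9F at offsets 8–11.
U+25DD → 3-byte form E2 97 9D at offsets 12–14.
Offset 12 falls in char 5's range; it's byte 1 of E2 97 9D = 0xE2.

0xE2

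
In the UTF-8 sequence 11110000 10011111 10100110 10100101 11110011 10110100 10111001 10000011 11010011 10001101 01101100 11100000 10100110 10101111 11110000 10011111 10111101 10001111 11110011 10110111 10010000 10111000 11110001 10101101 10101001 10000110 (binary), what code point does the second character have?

U+F4E43

Offset 0: leading byte 0xF0 = 11110000 → 4-byte char #1 = F0 9F A6 A5.
Offset 4: leading byte 0xF3 = 11110011 → 4-byte char #2 = F3 B4 B9 83.
Leading byte 0xF3 = 11110011 matches 11110xxx → 4-byte sequence.
Byte 1: 0xF3 = 11110011, payload 011 (3 bits).
Byte 2: 0xB4 = 10110100 (10xxxxxx ✓), payload 110100.
Byte 3: 0xB9 = 10111001 (10xxxxxx ✓), payload 111001.
Byte 4: 0x83 = 10000011 (10xxxxxx ✓), payload 000011.
Concatenate: 011110100111001000011 = 0xF4E43 (21 bits → U+F4E43).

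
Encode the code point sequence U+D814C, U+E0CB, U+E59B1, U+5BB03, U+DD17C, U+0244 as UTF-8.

U+D814C: 4-byte form → F3 98 85 8C.
U+E0CB: 3-byte form → EE 83 8B.
U+E59B1: 4-byte form → F3 A5 A6 B1.
U+5BB03: 4-byte form → F1 9B AC 83.
U+DD17C: 4-byte form → F3 9D 85 BC.
U+0244: 2-byte form → C9 84.
Concatenated (21 bytes): F3 98 85 8C EE 83 8B F3 A5 A6 B1 F1 9B AC 83 F3 9D 85 BC C9 84.

F3 98 85 8C EE 83 8B F3 A5 A6 B1 F1 9B AC 83 F3 9D 85 BC C9 84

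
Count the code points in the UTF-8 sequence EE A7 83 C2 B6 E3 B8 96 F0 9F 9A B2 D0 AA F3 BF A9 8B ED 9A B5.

Byte at offset 0: 0xEE = 11101110 → 3-byte char (#1). Advance 3.
Byte at offset 3: 0xC2 = 11000010 → 2-byte char (#2). Advance 2.
Byte at offset 5: 0xE3 = 11100011 → 3-byte char (#3). Advance 3.
Byte at offset 8: 0xF0 = 11110000 → 4-byte char (#4). Advance 4.
Byte at offset 12: 0xD0 = 11010000 → 2-byte char (#5). Advance 2.
Byte at offset 14: 0xF3 = 11110011 → 4-byte char (#6). Advance 4.
Byte at offset 18: 0xED = 11101101 → 3-byte char (#7). Advance 3.
Reached end at offset 21 after 7 code points.

7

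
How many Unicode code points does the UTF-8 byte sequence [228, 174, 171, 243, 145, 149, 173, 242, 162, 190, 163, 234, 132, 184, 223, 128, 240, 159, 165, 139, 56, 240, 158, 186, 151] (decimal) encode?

Byte at offset 0: 0xE4 = 11100100 → 3-byte char (#1). Advance 3.
Byte at offset 3: 0xF3 = 11110011 → 4-byte char (#2). Advance 4.
Byte at offset 7: 0xF2 = 11110010 → 4-byte char (#3). Advance 4.
Byte at offset 11: 0xEA = 11101010 → 3-byte char (#4). Advance 3.
Byte at offset 14: 0xDF = 11011111 → 2-byte char (#5). Advance 2.
Byte at offset 16: 0xF0 = 11110000 → 4-byte char (#6). Advance 4.
Byte at offset 20: 0x38 = 00111000 → 1-byte char (#7). Advance 1.
Byte at offset 21: 0xF0 = 11110000 → 4-byte char (#8). Advance 4.
Reached end at offset 25 after 8 code points.

8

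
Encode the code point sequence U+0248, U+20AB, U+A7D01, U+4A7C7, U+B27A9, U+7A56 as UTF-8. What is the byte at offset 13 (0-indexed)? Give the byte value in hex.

0xF2

U+0248 → 2-byte form C9 88 at offsets 0–1.
U+20AB → 3-byte form E2 82 AB at offsets 2–4.
U+A7D01 → 4-byte form F2 A7 B4 81 at offsets 5–8.
U+4A7C7 → 4-byte form F1 8A 9F 87 at offsets 9–12.
U+B27A9 → 4-byte form F2 B2 9E A9 at offsets 13–16.
Offset 13 falls in char 5's range; it's byte 1 of F2 B2 9E A9 = 0xF2.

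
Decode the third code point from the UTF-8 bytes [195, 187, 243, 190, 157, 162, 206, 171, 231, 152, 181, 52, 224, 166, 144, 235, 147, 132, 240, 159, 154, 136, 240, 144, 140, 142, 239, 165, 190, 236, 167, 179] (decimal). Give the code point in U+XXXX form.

U+03AB

Offset 0: leading byte 0xC3 = 11000011 → 2-byte char #1 = C3 BB.
Offset 2: leading byte 0xF3 = 11110011 → 4-byte char #2 = F3 BE 9D A2.
Offset 6: leading byte 0xCE = 11001110 → 2-byte char #3 = CE AB.
Leading byte 0xCE = 11001110 matches 110xxxxx → 2-byte sequence.
Byte 1: 0xCE = 11001110, payload 01110 (5 bits).
Byte 2: 0xAB = 10101011 (10xxxxxx ✓), payload 101011.
Concatenate: 01110101011 = 0x3AB (11 bits → U+03AB).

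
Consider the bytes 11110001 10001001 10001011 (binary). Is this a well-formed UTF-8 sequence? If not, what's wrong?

Leading byte 0xF1 = 11110001 → 4-byte form, but only 3 bytes are present.

invalid (sequence truncated)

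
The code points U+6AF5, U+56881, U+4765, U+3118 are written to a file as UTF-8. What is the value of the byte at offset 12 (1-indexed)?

1-indexed offset 12 is 0-indexed offset 11.
U+6AF5 → 3-byte form E6 AB B5 at offsets 0–2.
U+56881 → 4-byte form F1 96 A2 81 at offsets 3–6.
U+4765 → 3-byte form E4 9D A5 at offsets 7–9.
U+3118 → 3-byte form E3 84 98 at offsets 10–12.
Offset 11 falls in char 4's range; it's byte 2 of E3 84 98 = 0x84.

0x84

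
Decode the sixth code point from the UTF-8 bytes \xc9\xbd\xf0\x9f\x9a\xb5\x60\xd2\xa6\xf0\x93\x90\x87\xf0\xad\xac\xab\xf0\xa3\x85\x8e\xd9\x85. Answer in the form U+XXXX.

Offset 0: leading byte 0xC9 = 11001001 → 2-byte char #1 = C9 BD.
Offset 2: leading byte 0xF0 = 11110000 → 4-byte char #2 = F0 9F 9A B5.
Offset 6: leading byte 0x60 = 01100000 → 1-byte char #3 = 60.
Offset 7: leading byte 0xD2 = 11010010 → 2-byte char #4 = D2 A6.
Offset 9: leading byte 0xF0 = 11110000 → 4-byte char #5 = F0 93 90 87.
Offset 13: leading byte 0xF0 = 11110000 → 4-byte char #6 = F0 AD AC AB.
Leading byte 0xF0 = 11110000 matches 11110xxx → 4-byte sequence.
Byte 1: 0xF0 = 11110000, payload 000 (3 bits).
Byte 2: 0xAD = 10101101 (10xxxxxx ✓), payload 101101.
Byte 3: 0xAC = 10101100 (10xxxxxx ✓), payload 101100.
Byte 4: 0xAB = 10101011 (10xxxxxx ✓), payload 101011.
Concatenate: 000101101101100101011 = 0x2DB2B (21 bits → U+2DB2B).

U+2DB2B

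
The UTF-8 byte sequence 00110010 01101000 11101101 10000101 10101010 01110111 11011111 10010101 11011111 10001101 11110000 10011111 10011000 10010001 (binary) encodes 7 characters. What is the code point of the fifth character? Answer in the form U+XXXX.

Offset 0: leading byte 0x32 = 00110010 → 1-byte char #1 = 32.
Offset 1: leading byte 0x68 = 01101000 → 1-byte char #2 = 68.
Offset 2: leading byte 0xED = 11101101 → 3-byte char #3 = ED 85 AA.
Offset 5: leading byte 0x77 = 01110111 → 1-byte char #4 = 77.
Offset 6: leading byte 0xDF = 11011111 → 2-byte char #5 = DF 95.
Leading byte 0xDF = 11011111 matches 110xxxxx → 2-byte sequence.
Byte 1: 0xDF = 11011111, payload 11111 (5 bits).
Byte 2: 0x95 = 10010101 (10xxxxxx ✓), payload 010101.
Concatenate: 11111010101 = 0x7D5 (11 bits → U+07D5).

U+07D5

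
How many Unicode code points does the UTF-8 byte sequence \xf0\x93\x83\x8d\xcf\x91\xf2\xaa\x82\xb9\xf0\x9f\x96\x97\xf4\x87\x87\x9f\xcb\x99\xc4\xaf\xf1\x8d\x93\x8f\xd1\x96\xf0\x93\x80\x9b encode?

Byte at offset 0: 0xF0 = 11110000 → 4-byte char (#1). Advance 4.
Byte at offset 4: 0xCF = 11001111 → 2-byte char (#2). Advance 2.
Byte at offset 6: 0xF2 = 11110010 → 4-byte char (#3). Advance 4.
Byte at offset 10: 0xF0 = 11110000 → 4-byte char (#4). Advance 4.
Byte at offset 14: 0xF4 = 11110100 → 4-byte char (#5). Advance 4.
Byte at offset 18: 0xCB = 11001011 → 2-byte char (#6). Advance 2.
Byte at offset 20: 0xC4 = 11000100 → 2-byte char (#7). Advance 2.
Byte at offset 22: 0xF1 = 11110001 → 4-byte char (#8). Advance 4.
Byte at offset 26: 0xD1 = 11010001 → 2-byte char (#9). Advance 2.
Byte at offset 28: 0xF0 = 11110000 → 4-byte char (#10). Advance 4.
Reached end at offset 32 after 10 code points.

10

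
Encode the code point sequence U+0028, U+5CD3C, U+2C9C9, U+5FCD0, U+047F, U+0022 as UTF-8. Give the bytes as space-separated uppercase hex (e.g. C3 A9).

U+0028: 1-byte form → 28.
U+5CD3C: 4-byte form → F1 9C B4 BC.
U+2C9C9: 4-byte form → F0 AC A7 89.
U+5FCD0: 4-byte form → F1 9F B3 90.
U+047F: 2-byte form → D1 BF.
U+0022: 1-byte form → 22.
Concatenated (16 bytes): 28 F1 9C B4 BC F0 AC A7 89 F1 9F B3 90 D1 BF 22.

28 F1 9C B4 BC F0 AC A7 89 F1 9F B3 90 D1 BF 22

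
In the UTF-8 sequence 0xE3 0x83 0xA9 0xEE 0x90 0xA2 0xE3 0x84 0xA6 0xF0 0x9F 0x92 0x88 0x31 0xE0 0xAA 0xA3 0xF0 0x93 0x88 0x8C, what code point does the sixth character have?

U+0AA3

Offset 0: leading byte 0xE3 = 11100011 → 3-byte char #1 = E3 83 A9.
Offset 3: leading byte 0xEE = 11101110 → 3-byte char #2 = EE 90 A2.
Offset 6: leading byte 0xE3 = 11100011 → 3-byte char #3 = E3 84 A6.
Offset 9: leading byte 0xF0 = 11110000 → 4-byte char #4 = F0 9F 92 88.
Offset 13: leading byte 0x31 = 00110001 → 1-byte char #5 = 31.
Offset 14: leading byte 0xE0 = 11100000 → 3-byte char #6 = E0 AA A3.
Leading byte 0xE0 = 11100000 matches 1110xxxx → 3-byte sequence.
Byte 1: 0xE0 = 11100000, payload 0000 (4 bits).
Byte 2: 0xAA = 10101010 (10xxxxxx ✓), payload 101010.
Byte 3: 0xA3 = 10100011 (10xxxxxx ✓), payload 100011.
Concatenate: 0000101010100011 = 0xAA3 (16 bits → U+0AA3).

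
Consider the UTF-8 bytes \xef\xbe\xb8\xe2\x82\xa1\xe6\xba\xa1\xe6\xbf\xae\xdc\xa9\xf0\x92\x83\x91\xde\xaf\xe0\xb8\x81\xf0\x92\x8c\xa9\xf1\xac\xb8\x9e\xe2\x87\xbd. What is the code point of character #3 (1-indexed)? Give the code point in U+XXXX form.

U+6EA1

Offset 0: leading byte 0xEF = 11101111 → 3-byte char #1 = EF BE B8.
Offset 3: leading byte 0xE2 = 11100010 → 3-byte char #2 = E2 82 A1.
Offset 6: leading byte 0xE6 = 11100110 → 3-byte char #3 = E6 BA A1.
Leading byte 0xE6 = 11100110 matches 1110xxxx → 3-byte sequence.
Byte 1: 0xE6 = 11100110, payload 0110 (4 bits).
Byte 2: 0xBA = 10111010 (10xxxxxx ✓), payload 111010.
Byte 3: 0xA1 = 10100001 (10xxxxxx ✓), payload 100001.
Concatenate: 0110111010100001 = 0x6EA1 (16 bits → U+6EA1).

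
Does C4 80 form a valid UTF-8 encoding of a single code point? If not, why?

Leading byte 0xC4 = 11000100 → 2-byte form.
Continuation bytes 0x80=10000000 all match 10xxxxxx.
Decoded value 0x100 is ≥ 0x80 (shortest form) and not a surrogate.

valid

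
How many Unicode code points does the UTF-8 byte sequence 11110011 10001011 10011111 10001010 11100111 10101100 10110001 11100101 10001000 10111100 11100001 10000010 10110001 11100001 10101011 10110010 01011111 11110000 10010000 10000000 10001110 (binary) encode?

Byte at offset 0: 0xF3 = 11110011 → 4-byte char (#1). Advance 4.
Byte at offset 4: 0xE7 = 11100111 → 3-byte char (#2). Advance 3.
Byte at offset 7: 0xE5 = 11100101 → 3-byte char (#3). Advance 3.
Byte at offset 10: 0xE1 = 11100001 → 3-byte char (#4). Advance 3.
Byte at offset 13: 0xE1 = 11100001 → 3-byte char (#5). Advance 3.
Byte at offset 16: 0x5F = 01011111 → 1-byte char (#6). Advance 1.
Byte at offset 17: 0xF0 = 11110000 → 4-byte char (#7). Advance 4.
Reached end at offset 21 after 7 code points.

7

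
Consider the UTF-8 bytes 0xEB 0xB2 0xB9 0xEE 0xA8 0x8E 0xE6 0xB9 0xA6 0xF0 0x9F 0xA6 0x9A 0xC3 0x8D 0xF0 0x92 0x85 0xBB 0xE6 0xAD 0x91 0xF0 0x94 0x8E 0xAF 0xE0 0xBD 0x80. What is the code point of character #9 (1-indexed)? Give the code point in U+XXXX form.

Offset 0: leading byte 0xEB = 11101011 → 3-byte char #1 = EB B2 B9.
Offset 3: leading byte 0xEE = 11101110 → 3-byte char #2 = EE A8 8E.
Offset 6: leading byte 0xE6 = 11100110 → 3-byte char #3 = E6 B9 A6.
Offset 9: leading byte 0xF0 = 11110000 → 4-byte char #4 = F0 9F A6 9A.
Offset 13: leading byte 0xC3 = 11000011 → 2-byte char #5 = C3 8D.
Offset 15: leading byte 0xF0 = 11110000 → 4-byte char #6 = F0 92 85 BB.
Offset 19: leading byte 0xE6 = 11100110 → 3-byte char #7 = E6 AD 91.
Offset 22: leading byte 0xF0 = 11110000 → 4-byte char #8 = F0 94 8E AF.
Offset 26: leading byte 0xE0 = 11100000 → 3-byte char #9 = E0 BD 80.
Leading byte 0xE0 = 11100000 matches 1110xxxx → 3-byte sequence.
Byte 1: 0xE0 = 11100000, payload 0000 (4 bits).
Byte 2: 0xBD = 10111101 (10xxxxxx ✓), payload 111101.
Byte 3: 0x80 = 10000000 (10xxxxxx ✓), payload 000000.
Concatenate: 0000111101000000 = 0xF40 (16 bits → U+0F40).

U+0F40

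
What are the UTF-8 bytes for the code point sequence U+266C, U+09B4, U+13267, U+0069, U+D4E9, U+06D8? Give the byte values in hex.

U+266C: 3-byte form → E2 99 AC.
U+09B4: 3-byte form → E0 A6 B4.
U+13267: 4-byte form → F0 93 89 A7.
U+0069: 1-byte form → 69.
U+D4E9: 3-byte form → ED 93 A9.
U+06D8: 2-byte form → DB 98.
Concatenated (16 bytes): E2 99 AC E0 A6 B4 F0 93 89 A7 69 ED 93 A9 DB 98.

E2 99 AC E0 A6 B4 F0 93 89 A7 69 ED 93 A9 DB 98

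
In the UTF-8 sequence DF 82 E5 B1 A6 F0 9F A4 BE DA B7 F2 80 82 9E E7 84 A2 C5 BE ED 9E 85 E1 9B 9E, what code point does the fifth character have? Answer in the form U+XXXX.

U+8009E

Offset 0: leading byte 0xDF = 11011111 → 2-byte char #1 = DF 82.
Offset 2: leading byte 0xE5 = 11100101 → 3-byte char #2 = E5 B1 A6.
Offset 5: leading byte 0xF0 = 11110000 → 4-byte char #3 = F0 9F A4 BE.
Offset 9: leading byte 0xDA = 11011010 → 2-byte char #4 = DA B7.
Offset 11: leading byte 0xF2 = 11110010 → 4-byte char #5 = F2 80 82 9E.
Leading byte 0xF2 = 11110010 matches 11110xxx → 4-byte sequence.
Byte 1: 0xF2 = 11110010, payload 010 (3 bits).
Byte 2: 0x80 = 10000000 (10xxxxxx ✓), payload 000000.
Byte 3: 0x82 = 10000010 (10xxxxxx ✓), payload 000010.
Byte 4: 0x9E = 10011110 (10xxxxxx ✓), payload 011110.
Concatenate: 010000000000010011110 = 0x8009E (21 bits → U+8009E).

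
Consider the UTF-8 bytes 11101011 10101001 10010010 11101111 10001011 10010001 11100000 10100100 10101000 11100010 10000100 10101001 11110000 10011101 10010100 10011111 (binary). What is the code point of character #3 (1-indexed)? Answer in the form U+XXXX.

Offset 0: leading byte 0xEB = 11101011 → 3-byte char #1 = EB A9 92.
Offset 3: leading byte 0xEF = 11101111 → 3-byte char #2 = EF 8B 91.
Offset 6: leading byte 0xE0 = 11100000 → 3-byte char #3 = E0 A4 A8.
Leading byte 0xE0 = 11100000 matches 1110xxxx → 3-byte sequence.
Byte 1: 0xE0 = 11100000, payload 0000 (4 bits).
Byte 2: 0xA4 = 10100100 (10xxxxxx ✓), payload 100100.
Byte 3: 0xA8 = 10101000 (10xxxxxx ✓), payload 101000.
Concatenate: 0000100100101000 = 0x928 (16 bits → U+0928).

U+0928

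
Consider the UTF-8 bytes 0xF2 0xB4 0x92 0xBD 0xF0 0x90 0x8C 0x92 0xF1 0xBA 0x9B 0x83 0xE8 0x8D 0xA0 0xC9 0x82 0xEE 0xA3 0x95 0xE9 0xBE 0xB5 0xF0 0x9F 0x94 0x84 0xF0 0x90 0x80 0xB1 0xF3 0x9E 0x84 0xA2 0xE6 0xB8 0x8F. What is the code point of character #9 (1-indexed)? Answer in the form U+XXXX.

U+10031

Offset 0: leading byte 0xF2 = 11110010 → 4-byte char #1 = F2 B4 92 BD.
Offset 4: leading byte 0xF0 = 11110000 → 4-byte char #2 = F0 90 8C 92.
Offset 8: leading byte 0xF1 = 11110001 → 4-byte char #3 = F1 BA 9B 83.
Offset 12: leading byte 0xE8 = 11101000 → 3-byte char #4 = E8 8D A0.
Offset 15: leading byte 0xC9 = 11001001 → 2-byte char #5 = C9 82.
Offset 17: leading byte 0xEE = 11101110 → 3-byte char #6 = EE A3 95.
Offset 20: leading byte 0xE9 = 11101001 → 3-byte char #7 = E9 BE B5.
Offset 23: leading byte 0xF0 = 11110000 → 4-byte char #8 = F0 9F 94 84.
Offset 27: leading byte 0xF0 = 11110000 → 4-byte char #9 = F0 90 80 B1.
Leading byte 0xF0 = 11110000 matches 11110xxx → 4-byte sequence.
Byte 1: 0xF0 = 11110000, payload 000 (3 bits).
Byte 2: 0x90 = 10010000 (10xxxxxx ✓), payload 010000.
Byte 3: 0x80 = 10000000 (10xxxxxx ✓), payload 000000.
Byte 4: 0xB1 = 10110001 (10xxxxxx ✓), payload 110001.
Concatenate: 000010000000000110001 = 0x10031 (21 bits → U+10031).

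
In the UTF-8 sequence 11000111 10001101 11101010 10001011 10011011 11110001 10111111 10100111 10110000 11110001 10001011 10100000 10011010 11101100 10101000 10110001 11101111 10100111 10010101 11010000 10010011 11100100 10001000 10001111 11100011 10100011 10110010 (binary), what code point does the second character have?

Offset 0: leading byte 0xC7 = 11000111 → 2-byte char #1 = C7 8D.
Offset 2: leading byte 0xEA = 11101010 → 3-byte char #2 = EA 8B 9B.
Leading byte 0xEA = 11101010 matches 1110xxxx → 3-byte sequence.
Byte 1: 0xEA = 11101010, payload 1010 (4 bits).
Byte 2: 0x8B = 10001011 (10xxxxxx ✓), payload 001011.
Byte 3: 0x9B = 10011011 (10xxxxxx ✓), payload 011011.
Concatenate: 1010001011011011 = 0xA2DB (16 bits → U+A2DB).

U+A2DB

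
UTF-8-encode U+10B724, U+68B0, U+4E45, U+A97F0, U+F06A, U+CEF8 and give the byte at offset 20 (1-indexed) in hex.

0xB8

1-indexed offset 20 is 0-indexed offset 19.
U+10B724 → 4-byte form F4 8B 9C A4 at offsets 0–3.
U+68B0 → 3-byte form E6 A2 B0 at offsets 4–6.
U+4E45 → 3-byte form E4 B9 85 at offsets 7–9.
U+A97F0 → 4-byte form F2 A9 9F B0 at offsets 10–13.
U+F06A → 3-byte form EF 81 AA at offsets 14–16.
U+CEF8 → 3-byte form EC BB B8 at offsets 17–19.
Offset 19 falls in char 6's range; it's byte 3 of EC BB B8 = 0xB8.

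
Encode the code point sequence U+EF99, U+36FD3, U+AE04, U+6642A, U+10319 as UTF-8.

U+EF99: 3-byte form → EE BE 99.
U+36FD3: 4-byte form → F0 B6 BF 93.
U+AE04: 3-byte form → EA B8 84.
U+6642A: 4-byte form → F1 A6 90 AA.
U+10319: 4-byte form → F0 90 8C 99.
Concatenated (18 bytes): EE BE 99 F0 B6 BF 93 EA B8 84 F1 A6 90 AA F0 90 8C 99.

EE BE 99 F0 B6 BF 93 EA B8 84 F1 A6 90 AA F0 90 8C 99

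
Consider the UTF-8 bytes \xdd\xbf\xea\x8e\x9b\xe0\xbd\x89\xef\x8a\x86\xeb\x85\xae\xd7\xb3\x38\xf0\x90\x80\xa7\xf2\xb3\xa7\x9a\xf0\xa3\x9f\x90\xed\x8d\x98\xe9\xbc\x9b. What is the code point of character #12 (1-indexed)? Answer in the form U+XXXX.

Offset 0: leading byte 0xDD = 11011101 → 2-byte char #1 = DD BF.
Offset 2: leading byte 0xEA = 11101010 → 3-byte char #2 = EA 8E 9B.
Offset 5: leading byte 0xE0 = 11100000 → 3-byte char #3 = E0 BD 89.
Offset 8: leading byte 0xEF = 11101111 → 3-byte char #4 = EF 8A 86.
Offset 11: leading byte 0xEB = 11101011 → 3-byte char #5 = EB 85 AE.
Offset 14: leading byte 0xD7 = 11010111 → 2-byte char #6 = D7 B3.
Offset 16: leading byte 0x38 = 00111000 → 1-byte char #7 = 38.
Offset 17: leading byte 0xF0 = 11110000 → 4-byte char #8 = F0 90 80 A7.
Offset 21: leading byte 0xF2 = 11110010 → 4-byte char #9 = F2 B3 A7 9A.
Offset 25: leading byte 0xF0 = 11110000 → 4-byte char #10 = F0 A3 9F 90.
Offset 29: leading byte 0xED = 11101101 → 3-byte char #11 = ED 8D 98.
Offset 32: leading byte 0xE9 = 11101001 → 3-byte char #12 = E9 BC 9B.
Leading byte 0xE9 = 11101001 matches 1110xxxx → 3-byte sequence.
Byte 1: 0xE9 = 11101001, payload 1001 (4 bits).
Byte 2: 0xBC = 10111100 (10xxxxxx ✓), payload 111100.
Byte 3: 0x9B = 10011011 (10xxxxxx ✓), payload 011011.
Concatenate: 1001111100011011 = 0x9F1B (16 bits → U+9F1B).

U+9F1B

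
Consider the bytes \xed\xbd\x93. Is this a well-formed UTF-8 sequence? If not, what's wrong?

Structurally a 3-byte sequence; payload = 0xDF53.
But 0xDF53 is in U+D800–U+DFFF, the surrogate range. Surrogates are not Unicode scalar values and are forbidden in UTF-8.

invalid (encodes a surrogate (U+D800–U+DFFF))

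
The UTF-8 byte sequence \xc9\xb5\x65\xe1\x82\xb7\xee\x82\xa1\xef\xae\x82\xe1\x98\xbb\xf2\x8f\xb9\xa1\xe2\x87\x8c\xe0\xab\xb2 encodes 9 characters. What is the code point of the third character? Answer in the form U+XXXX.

Offset 0: leading byte 0xC9 = 11001001 → 2-byte char #1 = C9 B5.
Offset 2: leading byte 0x65 = 01100101 → 1-byte char #2 = 65.
Offset 3: leading byte 0xE1 = 11100001 → 3-byte char #3 = E1 82 B7.
Leading byte 0xE1 = 11100001 matches 1110xxxx → 3-byte sequence.
Byte 1: 0xE1 = 11100001, payload 0001 (4 bits).
Byte 2: 0x82 = 10000010 (10xxxxxx ✓), payload 000010.
Byte 3: 0xB7 = 10110111 (10xxxxxx ✓), payload 110111.
Concatenate: 0001000010110111 = 0x10B7 (16 bits → U+10B7).

U+10B7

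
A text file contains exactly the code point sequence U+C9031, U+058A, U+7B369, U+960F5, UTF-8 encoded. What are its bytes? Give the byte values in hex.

U+C9031: 4-byte form → F3 89 80 B1.
U+058A: 2-byte form → D6 8A.
U+7B369: 4-byte form → F1 BB 8D A9.
U+960F5: 4-byte form → F2 96 83 B5.
Concatenated (14 bytes): F3 89 80 B1 D6 8A F1 BB 8D A9 F2 96 83 B5.

F3 89 80 B1 D6 8A F1 BB 8D A9 F2 96 83 B5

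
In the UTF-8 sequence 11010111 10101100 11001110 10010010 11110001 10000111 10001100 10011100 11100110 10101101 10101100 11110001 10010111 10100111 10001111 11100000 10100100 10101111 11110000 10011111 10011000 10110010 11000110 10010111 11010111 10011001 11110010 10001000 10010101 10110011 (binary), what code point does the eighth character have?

U+0197

Offset 0: leading byte 0xD7 = 11010111 → 2-byte char #1 = D7 AC.
Offset 2: leading byte 0xCE = 11001110 → 2-byte char #2 = CE 92.
Offset 4: leading byte 0xF1 = 11110001 → 4-byte char #3 = F1 87 8C 9C.
Offset 8: leading byte 0xE6 = 11100110 → 3-byte char #4 = E6 AD AC.
Offset 11: leading byte 0xF1 = 11110001 → 4-byte char #5 = F1 97 A7 8F.
Offset 15: leading byte 0xE0 = 11100000 → 3-byte char #6 = E0 A4 AF.
Offset 18: leading byte 0xF0 = 11110000 → 4-byte char #7 = F0 9F 98 B2.
Offset 22: leading byte 0xC6 = 11000110 → 2-byte char #8 = C6 97.
Leading byte 0xC6 = 11000110 matches 110xxxxx → 2-byte sequence.
Byte 1: 0xC6 = 11000110, payload 00110 (5 bits).
Byte 2: 0x97 = 10010111 (10xxxxxx ✓), payload 010111.
Concatenate: 00110010111 = 0x197 (11 bits → U+0197).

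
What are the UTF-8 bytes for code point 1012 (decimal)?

U+03F4 = 0x3F4 = 1012 decimal. In range U+0080–U+07FF → 2-byte form: 110xxxxx 10xxxxxx.
Binary (11 bits): 01111110100.
Split 5+6: 01111 | 110100.
Byte 1: 11001111 = 0xCF.
Byte 2: 10110100 = 0xB4.

CF B4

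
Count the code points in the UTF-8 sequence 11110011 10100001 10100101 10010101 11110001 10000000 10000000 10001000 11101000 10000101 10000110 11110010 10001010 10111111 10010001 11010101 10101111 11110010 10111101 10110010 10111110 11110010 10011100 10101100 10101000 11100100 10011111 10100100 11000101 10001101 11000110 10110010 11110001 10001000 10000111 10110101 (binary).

11

Byte at offset 0: 0xF3 = 11110011 → 4-byte char (#1). Advance 4.
Byte at offset 4: 0xF1 = 11110001 → 4-byte char (#2). Advance 4.
Byte at offset 8: 0xE8 = 11101000 → 3-byte char (#3). Advance 3.
Byte at offset 11: 0xF2 = 11110010 → 4-byte char (#4). Advance 4.
Byte at offset 15: 0xD5 = 11010101 → 2-byte char (#5). Advance 2.
Byte at offset 17: 0xF2 = 11110010 → 4-byte char (#6). Advance 4.
Byte at offset 21: 0xF2 = 11110010 → 4-byte char (#7). Advance 4.
Byte at offset 25: 0xE4 = 11100100 → 3-byte char (#8). Advance 3.
Byte at offset 28: 0xC5 = 11000101 → 2-byte char (#9). Advance 2.
Byte at offset 30: 0xC6 = 11000110 → 2-byte char (#10). Advance 2.
Byte at offset 32: 0xF1 = 11110001 → 4-byte char (#11). Advance 4.
Reached end at offset 36 after 11 code points.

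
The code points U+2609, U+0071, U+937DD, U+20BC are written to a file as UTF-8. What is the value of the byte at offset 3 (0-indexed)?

0x71

U+2609 → 3-byte form E2 98 89 at offsets 0–2.
U+0071 → 1-byte form 71 at offsets 3–3.
Offset 3 falls in char 2's range; it's byte 1 of 71 = 0x71.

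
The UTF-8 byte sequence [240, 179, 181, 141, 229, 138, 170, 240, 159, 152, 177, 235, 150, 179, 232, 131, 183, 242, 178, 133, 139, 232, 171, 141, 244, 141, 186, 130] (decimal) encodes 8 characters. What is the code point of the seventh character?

U+8ACD

Offset 0: leading byte 0xF0 = 11110000 → 4-byte char #1 = F0 B3 B5 8D.
Offset 4: leading byte 0xE5 = 11100101 → 3-byte char #2 = E5 8A AA.
Offset 7: leading byte 0xF0 = 11110000 → 4-byte char #3 = F0 9F 98 B1.
Offset 11: leading byte 0xEB = 11101011 → 3-byte char #4 = EB 96 B3.
Offset 14: leading byte 0xE8 = 11101000 → 3-byte char #5 = E8 83 B7.
Offset 17: leading byte 0xF2 = 11110010 → 4-byte char #6 = F2 B2 85 8B.
Offset 21: leading byte 0xE8 = 11101000 → 3-byte char #7 = E8 AB 8D.
Leading byte 0xE8 = 11101000 matches 1110xxxx → 3-byte sequence.
Byte 1: 0xE8 = 11101000, payload 1000 (4 bits).
Byte 2: 0xAB = 10101011 (10xxxxxx ✓), payload 101011.
Byte 3: 0x8D = 10001101 (10xxxxxx ✓), payload 001101.
Concatenate: 1000101011001101 = 0x8ACD (16 bits → U+8ACD).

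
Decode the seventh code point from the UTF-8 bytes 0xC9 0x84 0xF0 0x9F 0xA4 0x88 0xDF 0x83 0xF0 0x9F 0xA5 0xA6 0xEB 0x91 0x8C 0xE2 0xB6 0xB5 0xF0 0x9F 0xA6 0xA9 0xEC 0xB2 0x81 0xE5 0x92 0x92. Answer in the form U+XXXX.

U+1F9A9

Offset 0: leading byte 0xC9 = 11001001 → 2-byte char #1 = C9 84.
Offset 2: leading byte 0xF0 = 11110000 → 4-byte char #2 = F0 9F A4 88.
Offset 6: leading byte 0xDF = 11011111 → 2-byte char #3 = DF 83.
Offset 8: leading byte 0xF0 = 11110000 → 4-byte char #4 = F0 9F A5 A6.
Offset 12: leading byte 0xEB = 11101011 → 3-byte char #5 = EB 91 8C.
Offset 15: leading byte 0xE2 = 11100010 → 3-byte char #6 = E2 B6 B5.
Offset 18: leading byte 0xF0 = 11110000 → 4-byte char #7 = F0 9F A6 A9.
Leading byte 0xF0 = 11110000 matches 11110xxx → 4-byte sequence.
Byte 1: 0xF0 = 11110000, payload 000 (3 bits).
Byte 2: 0x9F = 10011111 (10xxxxxx ✓), payload 011111.
Byte 3: 0xA6 = 10100110 (10xxxxxx ✓), payload 100110.
Byte 4: 0xA9 = 10101001 (10xxxxxx ✓), payload 101001.
Concatenate: 000011111100110101001 = 0x1F9A9 (21 bits → U+1F9A9).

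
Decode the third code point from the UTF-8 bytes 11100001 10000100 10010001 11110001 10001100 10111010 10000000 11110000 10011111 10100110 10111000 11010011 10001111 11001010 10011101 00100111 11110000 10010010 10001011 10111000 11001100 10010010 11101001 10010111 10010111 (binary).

Offset 0: leading byte 0xE1 = 11100001 → 3-byte char #1 = E1 84 91.
Offset 3: leading byte 0xF1 = 11110001 → 4-byte char #2 = F1 8C BA 80.
Offset 7: leading byte 0xF0 = 11110000 → 4-byte char #3 = F0 9F A6 B8.
Leading byte 0xF0 = 11110000 matches 11110xxx → 4-byte sequence.
Byte 1: 0xF0 = 11110000, payload 000 (3 bits).
Byte 2: 0x9F = 10011111 (10xxxxxx ✓), payload 011111.
Byte 3: 0xA6 = 10100110 (10xxxxxx ✓), payload 100110.
Byte 4: 0xB8 = 10111000 (10xxxxxx ✓), payload 111000.
Concatenate: 000011111100110111000 = 0x1F9B8 (21 bits → U+1F9B8).

U+1F9B8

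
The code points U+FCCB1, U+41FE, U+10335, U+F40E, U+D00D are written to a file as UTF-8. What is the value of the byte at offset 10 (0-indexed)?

0xB5

U+FCCB1 → 4-byte form F3 BC B2 B1 at offsets 0–3.
U+41FE → 3-byte form E4 87 BE at offsets 4–6.
U+10335 → 4-byte form F0 90 8C B5 at offsets 7–10.
Offset 10 falls in char 3's range; it's byte 4 of F0 90 8C B5 = 0xB5.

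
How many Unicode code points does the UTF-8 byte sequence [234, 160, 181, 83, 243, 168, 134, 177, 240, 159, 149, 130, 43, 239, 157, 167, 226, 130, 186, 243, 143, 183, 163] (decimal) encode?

8

Byte at offset 0: 0xEA = 11101010 → 3-byte char (#1). Advance 3.
Byte at offset 3: 0x53 = 01010011 → 1-byte char (#2). Advance 1.
Byte at offset 4: 0xF3 = 11110011 → 4-byte char (#3). Advance 4.
Byte at offset 8: 0xF0 = 11110000 → 4-byte char (#4). Advance 4.
Byte at offset 12: 0x2B = 00101011 → 1-byte char (#5). Advance 1.
Byte at offset 13: 0xEF = 11101111 → 3-byte char (#6). Advance 3.
Byte at offset 16: 0xE2 = 11100010 → 3-byte char (#7). Advance 3.
Byte at offset 19: 0xF3 = 11110011 → 4-byte char (#8). Advance 4.
Reached end at offset 23 after 8 code points.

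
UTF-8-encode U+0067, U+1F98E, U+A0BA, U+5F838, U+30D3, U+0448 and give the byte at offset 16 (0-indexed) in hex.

0x88

U+0067 → 1-byte form 67 at offsets 0–0.
U+1F98E → 4-byte form F0 9F A6 8E at offsets 1–4.
U+A0BA → 3-byte form EA 82 BA at offsets 5–7.
U+5F838 → 4-byte form F1 9F A0 B8 at offsets 8–11.
U+30D3 → 3-byte form E3 83 93 at offsets 12–14.
U+0448 → 2-byte form D1 88 at offsets 15–16.
Offset 16 falls in char 6's range; it's byte 2 of D1 88 = 0x88.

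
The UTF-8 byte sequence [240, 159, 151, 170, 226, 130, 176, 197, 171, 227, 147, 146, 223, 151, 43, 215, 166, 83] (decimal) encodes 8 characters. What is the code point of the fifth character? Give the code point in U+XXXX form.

Offset 0: leading byte 0xF0 = 11110000 → 4-byte char #1 = F0 9F 97 AA.
Offset 4: leading byte 0xE2 = 11100010 → 3-byte char #2 = E2 82 B0.
Offset 7: leading byte 0xC5 = 11000101 → 2-byte char #3 = C5 AB.
Offset 9: leading byte 0xE3 = 11100011 → 3-byte char #4 = E3 93 92.
Offset 12: leading byte 0xDF = 11011111 → 2-byte char #5 = DF 97.
Leading byte 0xDF = 11011111 matches 110xxxxx → 2-byte sequence.
Byte 1: 0xDF = 11011111, payload 11111 (5 bits).
Byte 2: 0x97 = 10010111 (10xxxxxx ✓), payload 010111.
Concatenate: 11111010111 = 0x7D7 (11 bits → U+07D7).

U+07D7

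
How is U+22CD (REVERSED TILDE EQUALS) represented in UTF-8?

U+22CD = 0x22CD = 8909 decimal. In range U+0800–U+FFFF → 3-byte form: 1110xxxx 10xxxxxx 10xxxxxx.
Binary (16 bits): 0010001011001101.
Split 4+6+6: 0010 | 001011 | 001101.
Byte 1: 11100010 = 0xE2.
Byte 2: 10001011 = 0x8B.
Byte 3: 10001101 = 0x8D.

E2 8B 8D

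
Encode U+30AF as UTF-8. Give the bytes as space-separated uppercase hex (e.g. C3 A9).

U+30AF = 0x30AF = 12463 decimal. In range U+0800–U+FFFF → 3-byte form: 1110xxxx 10xxxxxx 10xxxxxx.
Binary (16 bits): 0011000010101111.
Split 4+6+6: 0011 | 000010 | 101111.
Byte 1: 11100011 = 0xE3.
Byte 2: 10000010 = 0x82.
Byte 3: 10101111 = 0xAF.

E3 82 AF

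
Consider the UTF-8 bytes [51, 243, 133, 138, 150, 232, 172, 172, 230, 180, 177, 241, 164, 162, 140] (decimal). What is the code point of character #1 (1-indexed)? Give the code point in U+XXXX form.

U+0033

Offset 0: leading byte 0x33 = 00110011 → 1-byte char #1 = 33.
Leading byte 0x33 = 00110011 matches 0xxxxxxx → 1-byte sequence.
Byte 1: 0x33 = 00110011, payload 0110011 (7 bits).
Concatenate: 0110011 = 0x33 (7 bits → U+0033).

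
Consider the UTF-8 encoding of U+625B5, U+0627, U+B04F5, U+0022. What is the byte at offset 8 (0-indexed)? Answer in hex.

U+625B5 → 4-byte form F1 A2 96 B5 at offsets 0–3.
U+0627 → 2-byte form D8 A7 at offsets 4–5.
U+B04F5 → 4-byte form F2 B0 93 B5 at offsets 6–9.
Offset 8 falls in char 3's range; it's byte 3 of F2 B0 93 B5 = 0x93.

0x93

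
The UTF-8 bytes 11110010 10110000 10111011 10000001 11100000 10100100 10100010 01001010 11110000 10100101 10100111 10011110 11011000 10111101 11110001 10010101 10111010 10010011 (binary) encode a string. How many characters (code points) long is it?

Byte at offset 0: 0xF2 = 11110010 → 4-byte char (#1). Advance 4.
Byte at offset 4: 0xE0 = 11100000 → 3-byte char (#2). Advance 3.
Byte at offset 7: 0x4A = 01001010 → 1-byte char (#3). Advance 1.
Byte at offset 8: 0xF0 = 11110000 → 4-byte char (#4). Advance 4.
Byte at offset 12: 0xD8 = 11011000 → 2-byte char (#5). Advance 2.
Byte at offset 14: 0xF1 = 11110001 → 4-byte char (#6). Advance 4.
Reached end at offset 18 after 6 code points.

6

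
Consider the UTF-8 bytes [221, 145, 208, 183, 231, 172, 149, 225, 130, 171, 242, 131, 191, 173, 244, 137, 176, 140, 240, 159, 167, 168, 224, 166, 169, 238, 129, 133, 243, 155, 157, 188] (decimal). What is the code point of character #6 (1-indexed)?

U+109C0C

Offset 0: leading byte 0xDD = 11011101 → 2-byte char #1 = DD 91.
Offset 2: leading byte 0xD0 = 11010000 → 2-byte char #2 = D0 B7.
Offset 4: leading byte 0xE7 = 11100111 → 3-byte char #3 = E7 AC 95.
Offset 7: leading byte 0xE1 = 11100001 → 3-byte char #4 = E1 82 AB.
Offset 10: leading byte 0xF2 = 11110010 → 4-byte char #5 = F2 83 BF AD.
Offset 14: leading byte 0xF4 = 11110100 → 4-byte char #6 = F4 89 B0 8C.
Leading byte 0xF4 = 11110100 matches 11110xxx → 4-byte sequence.
Byte 1: 0xF4 = 11110100, payload 100 (3 bits).
Byte 2: 0x89 = 10001001 (10xxxxxx ✓), payload 001001.
Byte 3: 0xB0 = 10110000 (10xxxxxx ✓), payload 110000.
Byte 4: 0x8C = 10001100 (10xxxxxx ✓), payload 001100.
Concatenate: 100001001110000001100 = 0x109C0C (21 bits → U+109C0C).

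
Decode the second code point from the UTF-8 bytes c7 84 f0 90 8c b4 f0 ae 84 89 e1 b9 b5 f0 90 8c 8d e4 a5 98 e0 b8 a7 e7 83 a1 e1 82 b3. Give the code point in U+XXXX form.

U+10334

Offset 0: leading byte 0xC7 = 11000111 → 2-byte char #1 = C7 84.
Offset 2: leading byte 0xF0 = 11110000 → 4-byte char #2 = F0 90 8C B4.
Leading byte 0xF0 = 11110000 matches 11110xxx → 4-byte sequence.
Byte 1: 0xF0 = 11110000, payload 000 (3 bits).
Byte 2: 0x90 = 10010000 (10xxxxxx ✓), payload 010000.
Byte 3: 0x8C = 10001100 (10xxxxxx ✓), payload 001100.
Byte 4: 0xB4 = 10110100 (10xxxxxx ✓), payload 110100.
Concatenate: 000010000001100110100 = 0x10334 (21 bits → U+10334).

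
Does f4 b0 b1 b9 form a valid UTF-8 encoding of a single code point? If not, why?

invalid (encodes a value above U+10FFFF)

Leading byte 0xF4 = 11110100 → 4-byte form.
Payload = 0x130C79, which exceeds U+10FFFF, the maximum Unicode code point. (Leading bytes F5–FF, or F4 followed by ≥ 0x90, are invalid.)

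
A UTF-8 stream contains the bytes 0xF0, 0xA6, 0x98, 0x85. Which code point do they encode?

Leading byte 0xF0 = 11110000 matches 11110xxx → 4-byte sequence.
Byte 1: 0xF0 = 11110000, payload 000 (3 bits).
Byte 2: 0xA6 = 10100110 (10xxxxxx ✓), payload 100110.
Byte 3: 0x98 = 10011000 (10xxxxxx ✓), payload 011000.
Byte 4: 0x85 = 10000101 (10xxxxxx ✓), payload 000101.
Concatenate: 000100110011000000101 = 0x26605 (21 bits → U+26605).

U+26605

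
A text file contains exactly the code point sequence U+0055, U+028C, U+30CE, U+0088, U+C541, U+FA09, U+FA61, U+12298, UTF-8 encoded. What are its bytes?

55 CA 8C E3 83 8E C2 88 EC 95 81 EF A8 89 EF A9 A1 F0 92 8A 98

U+0055: 1-byte form → 55.
U+028C: 2-byte form → CA 8C.
U+30CE: 3-byte form → E3 83 8E.
U+0088: 2-byte form → C2 88.
U+C541: 3-byte form → EC 95 81.
U+FA09: 3-byte form → EF A8 89.
U+FA61: 3-byte form → EF A9 A1.
U+12298: 4-byte form → F0 92 8A 98.
Concatenated (21 bytes): 55 CA 8C E3 83 8E C2 88 EC 95 81 EF A8 89 EF A9 A1 F0 92 8A 98.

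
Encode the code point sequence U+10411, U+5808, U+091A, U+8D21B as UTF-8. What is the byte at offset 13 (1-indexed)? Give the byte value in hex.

0x88

1-indexed offset 13 is 0-indexed offset 12.
U+10411 → 4-byte form F0 90 90 91 at offsets 0–3.
U+5808 → 3-byte form E5 A0 88 at offsets 4–6.
U+091A → 3-byte form E0 A4 9A at offsets 7–9.
U+8D21B → 4-byte form F2 8D 88 9B at offsets 10–13.
Offset 12 falls in char 4's range; it's byte 3 of F2 8D 88 9B = 0x88.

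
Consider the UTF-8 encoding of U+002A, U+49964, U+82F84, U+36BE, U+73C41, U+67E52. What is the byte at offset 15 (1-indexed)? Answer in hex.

0xB1

1-indexed offset 15 is 0-indexed offset 14.
U+002A → 1-byte form 2A at offsets 0–0.
U+49964 → 4-byte form F1 89 A5 A4 at offsets 1–4.
U+82F84 → 4-byte form F2 82 BE 84 at offsets 5–8.
U+36BE → 3-byte form E3 9A BE at offsets 9–11.
U+73C41 → 4-byte form F1 B3 B1 81 at offsets 12–15.
Offset 14 falls in char 5's range; it's byte 3 of F1 B3 B1 81 = 0xB1.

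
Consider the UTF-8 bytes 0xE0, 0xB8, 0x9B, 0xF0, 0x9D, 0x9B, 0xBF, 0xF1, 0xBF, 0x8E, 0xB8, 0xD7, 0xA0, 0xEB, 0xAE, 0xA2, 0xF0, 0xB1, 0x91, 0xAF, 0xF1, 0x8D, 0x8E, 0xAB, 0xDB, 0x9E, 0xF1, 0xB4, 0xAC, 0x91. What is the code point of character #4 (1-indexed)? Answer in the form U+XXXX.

U+05E0

Offset 0: leading byte 0xE0 = 11100000 → 3-byte char #1 = E0 B8 9B.
Offset 3: leading byte 0xF0 = 11110000 → 4-byte char #2 = F0 9D 9B BF.
Offset 7: leading byte 0xF1 = 11110001 → 4-byte char #3 = F1 BF 8E B8.
Offset 11: leading byte 0xD7 = 11010111 → 2-byte char #4 = D7 A0.
Leading byte 0xD7 = 11010111 matches 110xxxxx → 2-byte sequence.
Byte 1: 0xD7 = 11010111, payload 10111 (5 bits).
Byte 2: 0xA0 = 10100000 (10xxxxxx ✓), payload 100000.
Concatenate: 10111100000 = 0x5E0 (11 bits → U+05E0).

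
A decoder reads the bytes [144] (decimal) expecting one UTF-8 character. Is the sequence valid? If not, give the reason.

Byte 0x90 = 10010000 has the form 10xxxxxx — a continuation byte — but there is no preceding leading byte.

invalid (continuation byte with no leading byte)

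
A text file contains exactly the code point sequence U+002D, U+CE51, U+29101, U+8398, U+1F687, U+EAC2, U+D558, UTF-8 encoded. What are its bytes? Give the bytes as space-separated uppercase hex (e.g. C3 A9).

2D EC B9 91 F0 A9 84 81 E8 8E 98 F0 9F 9A 87 EE AB 82 ED 95 98

U+002D: 1-byte form → 2D.
U+CE51: 3-byte form → EC B9 91.
U+29101: 4-byte form → F0 A9 84 81.
U+8398: 3-byte form → E8 8E 98.
U+1F687: 4-byte form → F0 9F 9A 87.
U+EAC2: 3-byte form → EE AB 82.
U+D558: 3-byte form → ED 95 98.
Concatenated (21 bytes): 2D EC B9 91 F0 A9 84 81 E8 8E 98 F0 9F 9A 87 EE AB 82 ED 95 98.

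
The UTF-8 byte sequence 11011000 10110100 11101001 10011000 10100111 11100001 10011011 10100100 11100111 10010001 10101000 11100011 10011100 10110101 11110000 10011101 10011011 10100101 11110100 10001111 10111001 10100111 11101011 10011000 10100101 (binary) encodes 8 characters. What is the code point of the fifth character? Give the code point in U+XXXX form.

U+3735

Offset 0: leading byte 0xD8 = 11011000 → 2-byte char #1 = D8 B4.
Offset 2: leading byte 0xE9 = 11101001 → 3-byte char #2 = E9 98 A7.
Offset 5: leading byte 0xE1 = 11100001 → 3-byte char #3 = E1 9B A4.
Offset 8: leading byte 0xE7 = 11100111 → 3-byte char #4 = E7 91 A8.
Offset 11: leading byte 0xE3 = 11100011 → 3-byte char #5 = E3 9C B5.
Leading byte 0xE3 = 11100011 matches 1110xxxx → 3-byte sequence.
Byte 1: 0xE3 = 11100011, payload 0011 (4 bits).
Byte 2: 0x9C = 10011100 (10xxxxxx ✓), payload 011100.
Byte 3: 0xB5 = 10110101 (10xxxxxx ✓), payload 110101.
Concatenate: 0011011100110101 = 0x3735 (16 bits → U+3735).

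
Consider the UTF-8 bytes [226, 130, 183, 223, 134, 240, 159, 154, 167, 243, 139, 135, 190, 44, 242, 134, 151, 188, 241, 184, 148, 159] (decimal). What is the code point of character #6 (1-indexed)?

Offset 0: leading byte 0xE2 = 11100010 → 3-byte char #1 = E2 82 B7.
Offset 3: leading byte 0xDF = 11011111 → 2-byte char #2 = DF 86.
Offset 5: leading byte 0xF0 = 11110000 → 4-byte char #3 = F0 9F 9A A7.
Offset 9: leading byte 0xF3 = 11110011 → 4-byte char #4 = F3 8B 87 BE.
Offset 13: leading byte 0x2C = 00101100 → 1-byte char #5 = 2C.
Offset 14: leading byte 0xF2 = 11110010 → 4-byte char #6 = F2 86 97 BC.
Leading byte 0xF2 = 11110010 matches 11110xxx → 4-byte sequence.
Byte 1: 0xF2 = 11110010, payload 010 (3 bits).
Byte 2: 0x86 = 10000110 (10xxxxxx ✓), payload 000110.
Byte 3: 0x97 = 10010111 (10xxxxxx ✓), payload 010111.
Byte 4: 0xBC = 10111100 (10xxxxxx ✓), payload 111100.
Concatenate: 010000110010111111100 = 0x865FC (21 bits → U+865FC).

U+865FC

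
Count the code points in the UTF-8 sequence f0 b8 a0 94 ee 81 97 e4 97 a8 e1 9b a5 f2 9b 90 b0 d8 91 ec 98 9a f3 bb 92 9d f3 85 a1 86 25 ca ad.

Byte at offset 0: 0xF0 = 11110000 → 4-byte char (#1). Advance 4.
Byte at offset 4: 0xEE = 11101110 → 3-byte char (#2). Advance 3.
Byte at offset 7: 0xE4 = 11100100 → 3-byte char (#3). Advance 3.
Byte at offset 10: 0xE1 = 11100001 → 3-byte char (#4). Advance 3.
Byte at offset 13: 0xF2 = 11110010 → 4-byte char (#5). Advance 4.
Byte at offset 17: 0xD8 = 11011000 → 2-byte char (#6). Advance 2.
Byte at offset 19: 0xEC = 11101100 → 3-byte char (#7). Advance 3.
Byte at offset 22: 0xF3 = 11110011 → 4-byte char (#8). Advance 4.
Byte at offset 26: 0xF3 = 11110011 → 4-byte char (#9). Advance 4.
Byte at offset 30: 0x25 = 00100101 → 1-byte char (#10). Advance 1.
Byte at offset 31: 0xCA = 11001010 → 2-byte char (#11). Advance 2.
Reached end at offset 33 after 11 code points.

11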